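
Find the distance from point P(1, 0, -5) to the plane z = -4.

distance = |a·x₀ + b·y₀ + c·z₀ - d| / √(a² + b² + c²)
  = |0·1 + 0·0 + 1·(-5) - (-4)| / √(0² + 0² + 1²)
  = |0 + 0 - 5 + 4| / √(0 + 0 + 1)
  = |-1| / √1
  = 1 / 1
  ≈ 1

1


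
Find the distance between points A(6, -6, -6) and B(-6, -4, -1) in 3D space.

d = √[(x₂-x₁)² + (y₂-y₁)² + (z₂-z₁)²]
  = √[(-12)² + 2² + 5²]
  = √[144 + 4 + 25]
  = √173
  ≈ 13.15

13.15


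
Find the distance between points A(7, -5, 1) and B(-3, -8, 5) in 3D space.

d = √[(x₂-x₁)² + (y₂-y₁)² + (z₂-z₁)²]
  = √[(-10)² + (-3)² + 4²]
  = √[100 + 9 + 16]
  = √125
  ≈ 11.18

11.18


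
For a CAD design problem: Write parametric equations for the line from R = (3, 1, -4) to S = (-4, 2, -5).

Direction vector d = S - R = (-4 - 3, 2 - 1, -5 + 4) = (-7, 1, -1)
Parametric form r = R + t·d:
x = 3 - 7t, y = 1 + t, z = -4 - t

x = 3 - 7t, y = 1 + t, z = -4 - t


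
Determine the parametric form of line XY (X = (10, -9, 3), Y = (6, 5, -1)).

Direction vector d = Y - X = (6 - 10, 5 + 9, -1 - 3) = (-4, 14, -4)
Parametric form r = X + t·d:
x = 10 - 4t, y = -9 + 14t, z = 3 - 4t

x = 10 - 4t, y = -9 + 14t, z = 3 - 4t


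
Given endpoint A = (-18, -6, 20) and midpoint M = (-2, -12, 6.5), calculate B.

B = 2M - A
  = (2·(-2) - (-18), 2·(-12) - (-6), 2·6.5 - 20)
  = (-4 + 18, -24 + 6, 13 - 20)
  = (14, -18, -7)

(14, -18, -7)


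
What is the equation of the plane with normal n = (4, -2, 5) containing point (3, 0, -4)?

The plane through P with normal n = (a, b, c) satisfies n·(r - P) = 0,
i.e. ax + by + cz = a·x₀ + b·y₀ + c·z₀.
d = 4·3 + (-2)·0 + 5·(-4)
  = 12 + 0 - 20
  = -8
Equation: 4x - 2y + 5z = -8

4x - 2y + 5z = -8


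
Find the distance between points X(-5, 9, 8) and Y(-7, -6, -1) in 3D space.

d = √[(x₂-x₁)² + (y₂-y₁)² + (z₂-z₁)²]
  = √[(-2)² + (-15)² + (-9)²]
  = √[4 + 225 + 81]
  = √310
  ≈ 17.61

17.61


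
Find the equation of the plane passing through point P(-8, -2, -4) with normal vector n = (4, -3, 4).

The plane through P with normal n = (a, b, c) satisfies n·(r - P) = 0,
i.e. ax + by + cz = a·x₀ + b·y₀ + c·z₀.
d = 4·(-8) + (-3)·(-2) + 4·(-4)
  = -32 + 6 - 16
  = -42
Equation: 4x - 3y + 4z = -42

4x - 3y + 4z = -42


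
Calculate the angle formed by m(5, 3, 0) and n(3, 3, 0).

m·n = 5·3 + 3·3 + 0·0 = 15 + 9 + 0 = 24
|m| = √(5² + 3² + 0²) = √34 ≈ 5.831
|n| = √(3² + 3² + 0²) = √18 ≈ 4.243
cos θ = (m·n)/(|m||n|) = 24/(5.831·4.243) ≈ 0.9701
θ = arccos(0.9701) ≈ 14.04°

14.04°


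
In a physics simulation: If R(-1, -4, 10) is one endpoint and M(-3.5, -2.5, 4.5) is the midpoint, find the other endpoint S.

S = 2M - R
  = (2·(-3.5) - (-1), 2·(-2.5) - (-4), 2·4.5 - 10)
  = (-7 + 1, -5 + 4, 9 - 10)
  = (-6, -1, -1)

(-6, -1, -1)


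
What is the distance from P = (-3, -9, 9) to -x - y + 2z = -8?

distance = |a·x₀ + b·y₀ + c·z₀ - d| / √(a² + b² + c²)
  = |(-1)·(-3) + (-1)·(-9) + 2·9 - (-8)| / √((-1)² + (-1)² + 2²)
  = |3 + 9 + 18 + 8| / √(1 + 1 + 4)
  = |38| / √6
  = 38 / 2.449
  ≈ 15.51

15.51


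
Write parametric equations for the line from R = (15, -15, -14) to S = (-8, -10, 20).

Direction vector d = S - R = (-8 - 15, -10 + 15, 20 + 14) = (-23, 5, 34)
Parametric form r = R + t·d:
x = 15 - 23t, y = -15 + 5t, z = -14 + 34t

x = 15 - 23t, y = -15 + 5t, z = -14 + 34t


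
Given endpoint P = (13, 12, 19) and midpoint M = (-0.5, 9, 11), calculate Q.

Q = 2M - P
  = (2·(-0.5) - 13, 2·9 - 12, 2·11 - 19)
  = (-1 - 13, 18 - 12, 22 - 19)
  = (-14, 6, 3)

(-14, 6, 3)


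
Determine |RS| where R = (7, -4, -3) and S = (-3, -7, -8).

d = √[(x₂-x₁)² + (y₂-y₁)² + (z₂-z₁)²]
  = √[(-10)² + (-3)² + (-5)²]
  = √[100 + 9 + 25]
  = √134
  ≈ 11.58

11.58


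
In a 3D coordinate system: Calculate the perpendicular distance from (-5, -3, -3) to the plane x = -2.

distance = |a·x₀ + b·y₀ + c·z₀ - d| / √(a² + b² + c²)
  = |1·(-5) + 0·(-3) + 0·(-3) - (-2)| / √(1² + 0² + 0²)
  = |-5 + 0 + 0 + 2| / √(1 + 0 + 0)
  = |-3| / √1
  = 3 / 1
  ≈ 3

3


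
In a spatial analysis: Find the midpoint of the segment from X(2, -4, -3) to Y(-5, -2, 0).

M = ((x₁+x₂)/2, (y₁+y₂)/2, (z₁+z₂)/2)
  = ((2 - 5)/2, (-4 - 2)/2, (-3 + 0)/2)
  = (-3/2, -6/2, -3/2)
  = (-1.5, -3, -1.5)

(-1.5, -3, -1.5)


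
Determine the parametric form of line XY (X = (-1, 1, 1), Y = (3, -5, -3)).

Direction vector d = Y - X = (3 + 1, -5 - 1, -3 - 1) = (4, -6, -4)
Parametric form r = X + t·d:
x = -1 + 4t, y = 1 - 6t, z = 1 - 4t

x = -1 + 4t, y = 1 - 6t, z = 1 - 4t


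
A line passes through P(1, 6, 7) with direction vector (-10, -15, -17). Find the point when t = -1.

P(t) = P + t·d
  = (1 + (-10)·(-1), 6 + (-15)·(-1), 7 + (-17)·(-1))
  = (1 + 10, 6 + 15, 7 + 17)
  = (11, 21, 24)

(11, 21, 24)


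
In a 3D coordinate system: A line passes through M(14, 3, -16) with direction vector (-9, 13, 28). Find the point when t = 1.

P(t) = M + t·d
  = (14 + (-9)·1, 3 + 13·1, -16 + 28·1)
  = (14 - 9, 3 + 13, -16 + 28)
  = (5, 16, 12)

(5, 16, 12)


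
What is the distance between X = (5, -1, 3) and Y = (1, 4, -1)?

d = √[(x₂-x₁)² + (y₂-y₁)² + (z₂-z₁)²]
  = √[(-4)² + 5² + (-4)²]
  = √[16 + 25 + 16]
  = √57
  ≈ 7.55

7.55


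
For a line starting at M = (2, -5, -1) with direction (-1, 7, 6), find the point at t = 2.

P(t) = M + t·d
  = (2 + (-1)·2, -5 + 7·2, -1 + 6·2)
  = (2 - 2, -5 + 14, -1 + 12)
  = (0, 9, 11)

(0, 9, 11)


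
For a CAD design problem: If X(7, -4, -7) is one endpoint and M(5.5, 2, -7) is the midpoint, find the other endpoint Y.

Y = 2M - X
  = (2·5.5 - 7, 2·2 - (-4), 2·(-7) - (-7))
  = (11 - 7, 4 + 4, -14 + 7)
  = (4, 8, -7)

(4, 8, -7)


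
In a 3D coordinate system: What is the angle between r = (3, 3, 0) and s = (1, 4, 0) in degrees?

r·s = 3·1 + 3·4 + 0·0 = 3 + 12 + 0 = 15
|r| = √(3² + 3² + 0²) = √18 ≈ 4.243
|s| = √(1² + 4² + 0²) = √17 ≈ 4.123
cos θ = (r·s)/(|r||s|) = 15/(4.243·4.123) ≈ 0.8575
θ = arccos(0.8575) ≈ 30.96°

30.96°


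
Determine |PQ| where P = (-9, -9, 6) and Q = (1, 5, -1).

d = √[(x₂-x₁)² + (y₂-y₁)² + (z₂-z₁)²]
  = √[10² + 14² + (-7)²]
  = √[100 + 196 + 49]
  = √345
  ≈ 18.57

18.57


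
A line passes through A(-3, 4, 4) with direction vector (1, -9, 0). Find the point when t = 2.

P(t) = A + t·d
  = (-3 + 1·2, 4 + (-9)·2, 4 + 0·2)
  = (-3 + 2, 4 - 18, 4 + 0)
  = (-1, -14, 4)

(-1, -14, 4)


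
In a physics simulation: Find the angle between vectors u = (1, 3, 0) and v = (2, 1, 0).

u·v = 1·2 + 3·1 + 0·0 = 2 + 3 + 0 = 5
|u| = √(1² + 3² + 0²) = √10 ≈ 3.162
|v| = √(2² + 1² + 0²) = √5 ≈ 2.236
cos θ = (u·v)/(|u||v|) = 5/(3.162·2.236) ≈ 0.7071
θ = arccos(0.7071) ≈ 45°

45°


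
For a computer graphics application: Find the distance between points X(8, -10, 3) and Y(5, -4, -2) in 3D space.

d = √[(x₂-x₁)² + (y₂-y₁)² + (z₂-z₁)²]
  = √[(-3)² + 6² + (-5)²]
  = √[9 + 36 + 25]
  = √70
  ≈ 8.367

8.367


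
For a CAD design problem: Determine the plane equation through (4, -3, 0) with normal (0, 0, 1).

The plane through P with normal n = (a, b, c) satisfies n·(r - P) = 0,
i.e. ax + by + cz = a·x₀ + b·y₀ + c·z₀.
d = 0·4 + 0·(-3) + 1·0
  = 0 + 0 + 0
  = 0
Equation: z = 0

z = 0


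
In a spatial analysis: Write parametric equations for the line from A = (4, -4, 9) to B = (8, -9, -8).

Direction vector d = B - A = (8 - 4, -9 + 4, -8 - 9) = (4, -5, -17)
Parametric form r = A + t·d:
x = 4 + 4t, y = -4 - 5t, z = 9 - 17t

x = 4 + 4t, y = -4 - 5t, z = 9 - 17t


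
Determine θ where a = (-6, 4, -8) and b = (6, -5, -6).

a·b = (-6)·6 + 4·(-5) + (-8)·(-6) = -36 - 20 + 48 = -8
|a| = √((-6)² + 4² + (-8)²) = √116 ≈ 10.77
|b| = √(6² + (-5)² + (-6)²) = √97 ≈ 9.849
cos θ = (a·b)/(|a||b|) = -8/(10.77·9.849) ≈ -0.07542
θ = arccos(-0.07542) ≈ 94.33°

94.33°


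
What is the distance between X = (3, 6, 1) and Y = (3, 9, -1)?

d = √[(x₂-x₁)² + (y₂-y₁)² + (z₂-z₁)²]
  = √[0² + 3² + (-2)²]
  = √[0 + 9 + 4]
  = √13
  ≈ 3.606

3.606


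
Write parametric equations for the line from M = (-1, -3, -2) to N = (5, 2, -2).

Direction vector d = N - M = (5 + 1, 2 + 3, -2 + 2) = (6, 5, 0)
Parametric form r = M + t·d:
x = -1 + 6t, y = -3 + 5t, z = -2

x = -1 + 6t, y = -3 + 5t, z = -2


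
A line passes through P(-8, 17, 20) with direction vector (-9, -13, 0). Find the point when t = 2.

P(t) = P + t·d
  = (-8 + (-9)·2, 17 + (-13)·2, 20 + 0·2)
  = (-8 - 18, 17 - 26, 20 + 0)
  = (-26, -9, 20)

(-26, -9, 20)


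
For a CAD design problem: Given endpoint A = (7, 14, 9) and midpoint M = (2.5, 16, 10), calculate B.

B = 2M - A
  = (2·2.5 - 7, 2·16 - 14, 2·10 - 9)
  = (5 - 7, 32 - 14, 20 - 9)
  = (-2, 18, 11)

(-2, 18, 11)


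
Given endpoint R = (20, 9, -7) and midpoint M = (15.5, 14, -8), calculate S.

S = 2M - R
  = (2·15.5 - 20, 2·14 - 9, 2·(-8) - (-7))
  = (31 - 20, 28 - 9, -16 + 7)
  = (11, 19, -9)

(11, 19, -9)


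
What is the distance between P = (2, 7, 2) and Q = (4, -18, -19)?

d = √[(x₂-x₁)² + (y₂-y₁)² + (z₂-z₁)²]
  = √[2² + (-25)² + (-21)²]
  = √[4 + 625 + 441]
  = √1070
  ≈ 32.71

32.71


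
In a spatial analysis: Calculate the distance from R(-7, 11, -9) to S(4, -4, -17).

d = √[(x₂-x₁)² + (y₂-y₁)² + (z₂-z₁)²]
  = √[11² + (-15)² + (-8)²]
  = √[121 + 225 + 64]
  = √410
  ≈ 20.25

20.25


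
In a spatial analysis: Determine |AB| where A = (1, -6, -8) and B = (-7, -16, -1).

d = √[(x₂-x₁)² + (y₂-y₁)² + (z₂-z₁)²]
  = √[(-8)² + (-10)² + 7²]
  = √[64 + 100 + 49]
  = √213
  ≈ 14.59

14.59


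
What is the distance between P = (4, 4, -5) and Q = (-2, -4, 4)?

d = √[(x₂-x₁)² + (y₂-y₁)² + (z₂-z₁)²]
  = √[(-6)² + (-8)² + 9²]
  = √[36 + 64 + 81]
  = √181
  ≈ 13.45

13.45


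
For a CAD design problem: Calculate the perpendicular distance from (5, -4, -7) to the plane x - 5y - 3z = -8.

distance = |a·x₀ + b·y₀ + c·z₀ - d| / √(a² + b² + c²)
  = |1·5 + (-5)·(-4) + (-3)·(-7) - (-8)| / √(1² + (-5)² + (-3)²)
  = |5 + 20 + 21 + 8| / √(1 + 25 + 9)
  = |54| / √35
  = 54 / 5.916
  ≈ 9.128

9.128


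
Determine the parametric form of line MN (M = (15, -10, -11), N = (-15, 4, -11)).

Direction vector d = N - M = (-15 - 15, 4 + 10, -11 + 11) = (-30, 14, 0)
Parametric form r = M + t·d:
x = 15 - 30t, y = -10 + 14t, z = -11

x = 15 - 30t, y = -10 + 14t, z = -11


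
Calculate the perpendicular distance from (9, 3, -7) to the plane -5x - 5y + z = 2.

distance = |a·x₀ + b·y₀ + c·z₀ - d| / √(a² + b² + c²)
  = |(-5)·9 + (-5)·3 + 1·(-7) - 2| / √((-5)² + (-5)² + 1²)
  = |-45 - 15 - 7 - 2| / √(25 + 25 + 1)
  = |-69| / √51
  = 69 / 7.141
  ≈ 9.662

9.662


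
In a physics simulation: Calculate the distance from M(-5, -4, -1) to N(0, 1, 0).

d = √[(x₂-x₁)² + (y₂-y₁)² + (z₂-z₁)²]
  = √[5² + 5² + 1²]
  = √[25 + 25 + 1]
  = √51
  ≈ 7.141

7.141


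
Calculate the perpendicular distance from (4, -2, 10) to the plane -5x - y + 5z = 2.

distance = |a·x₀ + b·y₀ + c·z₀ - d| / √(a² + b² + c²)
  = |(-5)·4 + (-1)·(-2) + 5·10 - 2| / √((-5)² + (-1)² + 5²)
  = |-20 + 2 + 50 - 2| / √(25 + 1 + 25)
  = |30| / √51
  = 30 / 7.141
  ≈ 4.201

4.201


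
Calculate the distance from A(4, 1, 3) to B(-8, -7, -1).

d = √[(x₂-x₁)² + (y₂-y₁)² + (z₂-z₁)²]
  = √[(-12)² + (-8)² + (-4)²]
  = √[144 + 64 + 16]
  = √224
  ≈ 14.97

14.97


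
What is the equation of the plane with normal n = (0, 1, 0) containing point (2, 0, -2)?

The plane through P with normal n = (a, b, c) satisfies n·(r - P) = 0,
i.e. ax + by + cz = a·x₀ + b·y₀ + c·z₀.
d = 0·2 + 1·0 + 0·(-2)
  = 0 + 0 + 0
  = 0
Equation: y = 0

y = 0


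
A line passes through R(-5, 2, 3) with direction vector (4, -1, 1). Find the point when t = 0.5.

P(t) = R + t·d
  = (-5 + 4·0.5, 2 + (-1)·0.5, 3 + 1·0.5)
  = (-5 + 2, 2 - 0.5, 3 + 0.5)
  = (-3, 1.5, 3.5)

(-3, 1.5, 3.5)


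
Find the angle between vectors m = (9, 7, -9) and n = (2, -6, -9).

m·n = 9·2 + 7·(-6) + (-9)·(-9) = 18 - 42 + 81 = 57
|m| = √(9² + 7² + (-9)²) = √211 ≈ 14.53
|n| = √(2² + (-6)² + (-9)²) = √121 ≈ 11
cos θ = (m·n)/(|m||n|) = 57/(14.53·11) ≈ 0.3567
θ = arccos(0.3567) ≈ 69.1°

69.1°


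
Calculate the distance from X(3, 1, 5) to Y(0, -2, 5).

d = √[(x₂-x₁)² + (y₂-y₁)² + (z₂-z₁)²]
  = √[(-3)² + (-3)² + 0²]
  = √[9 + 9 + 0]
  = √18
  ≈ 4.243

4.243


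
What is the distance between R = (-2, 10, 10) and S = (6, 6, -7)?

d = √[(x₂-x₁)² + (y₂-y₁)² + (z₂-z₁)²]
  = √[8² + (-4)² + (-17)²]
  = √[64 + 16 + 289]
  = √369
  ≈ 19.21

19.21


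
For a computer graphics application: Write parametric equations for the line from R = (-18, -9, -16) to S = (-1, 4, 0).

Direction vector d = S - R = (-1 + 18, 4 + 9, 0 + 16) = (17, 13, 16)
Parametric form r = R + t·d:
x = -18 + 17t, y = -9 + 13t, z = -16 + 16t

x = -18 + 17t, y = -9 + 13t, z = -16 + 16t


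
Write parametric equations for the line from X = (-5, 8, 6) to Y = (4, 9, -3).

Direction vector d = Y - X = (4 + 5, 9 - 8, -3 - 6) = (9, 1, -9)
Parametric form r = X + t·d:
x = -5 + 9t, y = 8 + t, z = 6 - 9t

x = -5 + 9t, y = 8 + t, z = 6 - 9t


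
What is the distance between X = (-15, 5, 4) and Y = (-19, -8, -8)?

d = √[(x₂-x₁)² + (y₂-y₁)² + (z₂-z₁)²]
  = √[(-4)² + (-13)² + (-12)²]
  = √[16 + 169 + 144]
  = √329
  ≈ 18.14

18.14


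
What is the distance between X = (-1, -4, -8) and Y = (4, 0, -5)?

d = √[(x₂-x₁)² + (y₂-y₁)² + (z₂-z₁)²]
  = √[5² + 4² + 3²]
  = √[25 + 16 + 9]
  = √50
  ≈ 7.071

7.071


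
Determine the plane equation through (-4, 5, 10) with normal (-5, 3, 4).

The plane through P with normal n = (a, b, c) satisfies n·(r - P) = 0,
i.e. ax + by + cz = a·x₀ + b·y₀ + c·z₀.
d = (-5)·(-4) + 3·5 + 4·10
  = 20 + 15 + 40
  = 75
Equation: -5x + 3y + 4z = 75

-5x + 3y + 4z = 75


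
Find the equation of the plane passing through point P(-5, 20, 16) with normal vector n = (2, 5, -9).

The plane through P with normal n = (a, b, c) satisfies n·(r - P) = 0,
i.e. ax + by + cz = a·x₀ + b·y₀ + c·z₀.
d = 2·(-5) + 5·20 + (-9)·16
  = -10 + 100 - 144
  = -54
Equation: 2x + 5y - 9z = -54

2x + 5y - 9z = -54


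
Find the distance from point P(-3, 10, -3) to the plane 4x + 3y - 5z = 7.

distance = |a·x₀ + b·y₀ + c·z₀ - d| / √(a² + b² + c²)
  = |4·(-3) + 3·10 + (-5)·(-3) - 7| / √(4² + 3² + (-5)²)
  = |-12 + 30 + 15 - 7| / √(16 + 9 + 25)
  = |26| / √50
  = 26 / 7.071
  ≈ 3.677

3.677


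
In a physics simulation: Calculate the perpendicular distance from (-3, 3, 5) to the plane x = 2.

distance = |a·x₀ + b·y₀ + c·z₀ - d| / √(a² + b² + c²)
  = |1·(-3) + 0·3 + 0·5 - 2| / √(1² + 0² + 0²)
  = |-3 + 0 + 0 - 2| / √(1 + 0 + 0)
  = |-5| / √1
  = 5 / 1
  ≈ 5

5


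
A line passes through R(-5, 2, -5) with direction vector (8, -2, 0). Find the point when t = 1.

P(t) = R + t·d
  = (-5 + 8·1, 2 + (-2)·1, -5 + 0·1)
  = (-5 + 8, 2 - 2, -5 + 0)
  = (3, 0, -5)

(3, 0, -5)


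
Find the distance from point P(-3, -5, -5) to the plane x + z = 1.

distance = |a·x₀ + b·y₀ + c·z₀ - d| / √(a² + b² + c²)
  = |1·(-3) + 0·(-5) + 1·(-5) - 1| / √(1² + 0² + 1²)
  = |-3 + 0 - 5 - 1| / √(1 + 0 + 1)
  = |-9| / √2
  = 9 / 1.414
  ≈ 6.364

6.364


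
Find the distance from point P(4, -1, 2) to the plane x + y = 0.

distance = |a·x₀ + b·y₀ + c·z₀ - d| / √(a² + b² + c²)
  = |1·4 + 1·(-1) + 0·2 - 0| / √(1² + 1² + 0²)
  = |4 - 1 + 0 + 0| / √(1 + 1 + 0)
  = |3| / √2
  = 3 / 1.414
  ≈ 2.121

2.121


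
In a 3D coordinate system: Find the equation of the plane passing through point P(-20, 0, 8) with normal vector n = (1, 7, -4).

The plane through P with normal n = (a, b, c) satisfies n·(r - P) = 0,
i.e. ax + by + cz = a·x₀ + b·y₀ + c·z₀.
d = 1·(-20) + 7·0 + (-4)·8
  = -20 + 0 - 32
  = -52
Equation: x + 7y - 4z = -52

x + 7y - 4z = -52


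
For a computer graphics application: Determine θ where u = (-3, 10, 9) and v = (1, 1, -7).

u·v = (-3)·1 + 10·1 + 9·(-7) = -3 + 10 - 63 = -56
|u| = √((-3)² + 10² + 9²) = √190 ≈ 13.78
|v| = √(1² + 1² + (-7)²) = √51 ≈ 7.141
cos θ = (u·v)/(|u||v|) = -56/(13.78·7.141) ≈ -0.5689
θ = arccos(-0.5689) ≈ 124.7°

124.7°


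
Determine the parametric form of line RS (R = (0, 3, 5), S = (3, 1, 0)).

Direction vector d = S - R = (3 + 0, 1 - 3, 0 - 5) = (3, -2, -5)
Parametric form r = R + t·d:
x = 0 + 3t, y = 3 - 2t, z = 5 - 5t

x = 0 + 3t, y = 3 - 2t, z = 5 - 5t


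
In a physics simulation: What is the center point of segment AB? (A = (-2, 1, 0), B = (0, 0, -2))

M = ((x₁+x₂)/2, (y₁+y₂)/2, (z₁+z₂)/2)
  = ((-2 + 0)/2, (1 + 0)/2, (0 - 2)/2)
  = (-2/2, 1/2, -2/2)
  = (-1, 0.5, -1)

(-1, 0.5, -1)


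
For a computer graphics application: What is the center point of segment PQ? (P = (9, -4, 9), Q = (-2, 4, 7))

M = ((x₁+x₂)/2, (y₁+y₂)/2, (z₁+z₂)/2)
  = ((9 - 2)/2, (-4 + 4)/2, (9 + 7)/2)
  = (7/2, 0/2, 16/2)
  = (3.5, 0, 8)

(3.5, 0, 8)


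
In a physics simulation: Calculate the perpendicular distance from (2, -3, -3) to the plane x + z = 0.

distance = |a·x₀ + b·y₀ + c·z₀ - d| / √(a² + b² + c²)
  = |1·2 + 0·(-3) + 1·(-3) - 0| / √(1² + 0² + 1²)
  = |2 + 0 - 3 + 0| / √(1 + 0 + 1)
  = |-1| / √2
  = 1 / 1.414
  ≈ 0.7071

0.7071


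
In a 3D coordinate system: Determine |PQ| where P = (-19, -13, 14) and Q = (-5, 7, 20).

d = √[(x₂-x₁)² + (y₂-y₁)² + (z₂-z₁)²]
  = √[14² + 20² + 6²]
  = √[196 + 400 + 36]
  = √632
  ≈ 25.14

25.14


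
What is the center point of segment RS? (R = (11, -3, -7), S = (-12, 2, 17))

M = ((x₁+x₂)/2, (y₁+y₂)/2, (z₁+z₂)/2)
  = ((11 - 12)/2, (-3 + 2)/2, (-7 + 17)/2)
  = (-1/2, -1/2, 10/2)
  = (-0.5, -0.5, 5)

(-0.5, -0.5, 5)


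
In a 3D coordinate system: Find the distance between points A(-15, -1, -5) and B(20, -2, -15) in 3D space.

d = √[(x₂-x₁)² + (y₂-y₁)² + (z₂-z₁)²]
  = √[35² + (-1)² + (-10)²]
  = √[1225 + 1 + 100]
  = √1326
  ≈ 36.41

36.41


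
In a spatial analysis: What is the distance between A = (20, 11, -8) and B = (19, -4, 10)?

d = √[(x₂-x₁)² + (y₂-y₁)² + (z₂-z₁)²]
  = √[(-1)² + (-15)² + 18²]
  = √[1 + 225 + 324]
  = √550
  ≈ 23.45

23.45


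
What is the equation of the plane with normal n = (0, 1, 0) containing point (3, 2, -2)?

The plane through P with normal n = (a, b, c) satisfies n·(r - P) = 0,
i.e. ax + by + cz = a·x₀ + b·y₀ + c·z₀.
d = 0·3 + 1·2 + 0·(-2)
  = 0 + 2 + 0
  = 2
Equation: y = 2

y = 2


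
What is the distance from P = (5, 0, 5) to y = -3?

distance = |a·x₀ + b·y₀ + c·z₀ - d| / √(a² + b² + c²)
  = |0·5 + 1·0 + 0·5 - (-3)| / √(0² + 1² + 0²)
  = |0 + 0 + 0 + 3| / √(0 + 1 + 0)
  = |3| / √1
  = 3 / 1
  ≈ 3

3


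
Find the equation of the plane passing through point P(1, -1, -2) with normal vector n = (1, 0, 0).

The plane through P with normal n = (a, b, c) satisfies n·(r - P) = 0,
i.e. ax + by + cz = a·x₀ + b·y₀ + c·z₀.
d = 1·1 + 0·(-1) + 0·(-2)
  = 1 + 0 + 0
  = 1
Equation: x = 1

x = 1


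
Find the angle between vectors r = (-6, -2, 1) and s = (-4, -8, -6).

r·s = (-6)·(-4) + (-2)·(-8) + 1·(-6) = 24 + 16 - 6 = 34
|r| = √((-6)² + (-2)² + 1²) = √41 ≈ 6.403
|s| = √((-4)² + (-8)² + (-6)²) = √116 ≈ 10.77
cos θ = (r·s)/(|r||s|) = 34/(6.403·10.77) ≈ 0.493
θ = arccos(0.493) ≈ 60.46°

60.46°


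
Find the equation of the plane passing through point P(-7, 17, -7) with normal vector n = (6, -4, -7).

The plane through P with normal n = (a, b, c) satisfies n·(r - P) = 0,
i.e. ax + by + cz = a·x₀ + b·y₀ + c·z₀.
d = 6·(-7) + (-4)·17 + (-7)·(-7)
  = -42 - 68 + 49
  = -61
Equation: 6x - 4y - 7z = -61

6x - 4y - 7z = -61


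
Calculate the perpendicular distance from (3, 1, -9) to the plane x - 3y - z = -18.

distance = |a·x₀ + b·y₀ + c·z₀ - d| / √(a² + b² + c²)
  = |1·3 + (-3)·1 + (-1)·(-9) - (-18)| / √(1² + (-3)² + (-1)²)
  = |3 - 3 + 9 + 18| / √(1 + 9 + 1)
  = |27| / √11
  = 27 / 3.317
  ≈ 8.141

8.141


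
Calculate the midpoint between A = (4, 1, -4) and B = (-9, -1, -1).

M = ((x₁+x₂)/2, (y₁+y₂)/2, (z₁+z₂)/2)
  = ((4 - 9)/2, (1 - 1)/2, (-4 - 1)/2)
  = (-5/2, 0/2, -5/2)
  = (-2.5, 0, -2.5)

(-2.5, 0, -2.5)


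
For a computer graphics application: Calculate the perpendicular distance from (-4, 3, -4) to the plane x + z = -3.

distance = |a·x₀ + b·y₀ + c·z₀ - d| / √(a² + b² + c²)
  = |1·(-4) + 0·3 + 1·(-4) - (-3)| / √(1² + 0² + 1²)
  = |-4 + 0 - 4 + 3| / √(1 + 0 + 1)
  = |-5| / √2
  = 5 / 1.414
  ≈ 3.536

3.536


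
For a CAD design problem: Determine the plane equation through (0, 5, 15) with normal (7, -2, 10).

The plane through P with normal n = (a, b, c) satisfies n·(r - P) = 0,
i.e. ax + by + cz = a·x₀ + b·y₀ + c·z₀.
d = 7·0 + (-2)·5 + 10·15
  = 0 - 10 + 150
  = 140
Equation: 7x - 2y + 10z = 140

7x - 2y + 10z = 140


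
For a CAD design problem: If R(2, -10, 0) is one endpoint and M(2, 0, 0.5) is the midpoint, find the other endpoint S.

S = 2M - R
  = (2·2 - 2, 2·0 - (-10), 2·0.5 - 0)
  = (4 - 2, 0 + 10, 1 + 0)
  = (2, 10, 1)

(2, 10, 1)


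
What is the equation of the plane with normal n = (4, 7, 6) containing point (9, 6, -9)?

The plane through P with normal n = (a, b, c) satisfies n·(r - P) = 0,
i.e. ax + by + cz = a·x₀ + b·y₀ + c·z₀.
d = 4·9 + 7·6 + 6·(-9)
  = 36 + 42 - 54
  = 24
Equation: 4x + 7y + 6z = 24

4x + 7y + 6z = 24


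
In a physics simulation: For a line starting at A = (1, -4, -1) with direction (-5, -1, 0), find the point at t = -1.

P(t) = A + t·d
  = (1 + (-5)·(-1), -4 + (-1)·(-1), -1 + 0·(-1))
  = (1 + 5, -4 + 1, -1 + 0)
  = (6, -3, -1)

(6, -3, -1)


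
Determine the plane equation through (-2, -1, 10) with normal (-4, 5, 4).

The plane through P with normal n = (a, b, c) satisfies n·(r - P) = 0,
i.e. ax + by + cz = a·x₀ + b·y₀ + c·z₀.
d = (-4)·(-2) + 5·(-1) + 4·10
  = 8 - 5 + 40
  = 43
Equation: -4x + 5y + 4z = 43

-4x + 5y + 4z = 43


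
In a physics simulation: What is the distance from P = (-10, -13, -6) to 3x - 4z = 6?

distance = |a·x₀ + b·y₀ + c·z₀ - d| / √(a² + b² + c²)
  = |3·(-10) + 0·(-13) + (-4)·(-6) - 6| / √(3² + 0² + (-4)²)
  = |-30 + 0 + 24 - 6| / √(9 + 0 + 16)
  = |-12| / √25
  = 12 / 5
  ≈ 2.4

2.4


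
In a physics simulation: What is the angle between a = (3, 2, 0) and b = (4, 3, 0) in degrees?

a·b = 3·4 + 2·3 + 0·0 = 12 + 6 + 0 = 18
|a| = √(3² + 2² + 0²) = √13 ≈ 3.606
|b| = √(4² + 3² + 0²) = √25 ≈ 5
cos θ = (a·b)/(|a||b|) = 18/(3.606·5) ≈ 0.9985
θ = arccos(0.9985) ≈ 3.18°

3.18°


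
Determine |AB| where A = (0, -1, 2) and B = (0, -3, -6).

d = √[(x₂-x₁)² + (y₂-y₁)² + (z₂-z₁)²]
  = √[0² + (-2)² + (-8)²]
  = √[0 + 4 + 64]
  = √68
  ≈ 8.246

8.246


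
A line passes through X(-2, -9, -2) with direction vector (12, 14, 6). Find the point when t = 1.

P(t) = X + t·d
  = (-2 + 12·1, -9 + 14·1, -2 + 6·1)
  = (-2 + 12, -9 + 14, -2 + 6)
  = (10, 5, 4)

(10, 5, 4)


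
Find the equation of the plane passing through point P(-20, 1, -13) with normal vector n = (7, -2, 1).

The plane through P with normal n = (a, b, c) satisfies n·(r - P) = 0,
i.e. ax + by + cz = a·x₀ + b·y₀ + c·z₀.
d = 7·(-20) + (-2)·1 + 1·(-13)
  = -140 - 2 - 13
  = -155
Equation: 7x - 2y + z = -155

7x - 2y + z = -155


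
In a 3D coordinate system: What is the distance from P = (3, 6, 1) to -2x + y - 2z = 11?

distance = |a·x₀ + b·y₀ + c·z₀ - d| / √(a² + b² + c²)
  = |(-2)·3 + 1·6 + (-2)·1 - 11| / √((-2)² + 1² + (-2)²)
  = |-6 + 6 - 2 - 11| / √(4 + 1 + 4)
  = |-13| / √9
  = 13 / 3
  ≈ 4.333

4.333


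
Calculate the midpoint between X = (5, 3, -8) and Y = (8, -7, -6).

M = ((x₁+x₂)/2, (y₁+y₂)/2, (z₁+z₂)/2)
  = ((5 + 8)/2, (3 - 7)/2, (-8 - 6)/2)
  = (13/2, -4/2, -14/2)
  = (6.5, -2, -7)

(6.5, -2, -7)


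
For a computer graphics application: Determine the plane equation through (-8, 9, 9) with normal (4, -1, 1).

The plane through P with normal n = (a, b, c) satisfies n·(r - P) = 0,
i.e. ax + by + cz = a·x₀ + b·y₀ + c·z₀.
d = 4·(-8) + (-1)·9 + 1·9
  = -32 - 9 + 9
  = -32
Equation: 4x - y + z = -32

4x - y + z = -32


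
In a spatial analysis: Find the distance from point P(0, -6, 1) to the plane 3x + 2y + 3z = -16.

distance = |a·x₀ + b·y₀ + c·z₀ - d| / √(a² + b² + c²)
  = |3·0 + 2·(-6) + 3·1 - (-16)| / √(3² + 2² + 3²)
  = |0 - 12 + 3 + 16| / √(9 + 4 + 9)
  = |7| / √22
  = 7 / 4.69
  ≈ 1.492

1.492


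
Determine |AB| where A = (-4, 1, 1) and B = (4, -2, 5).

d = √[(x₂-x₁)² + (y₂-y₁)² + (z₂-z₁)²]
  = √[8² + (-3)² + 4²]
  = √[64 + 9 + 16]
  = √89
  ≈ 9.434

9.434


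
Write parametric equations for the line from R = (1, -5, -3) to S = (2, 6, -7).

Direction vector d = S - R = (2 - 1, 6 + 5, -7 + 3) = (1, 11, -4)
Parametric form r = R + t·d:
x = 1 + t, y = -5 + 11t, z = -3 - 4t

x = 1 + t, y = -5 + 11t, z = -3 - 4t


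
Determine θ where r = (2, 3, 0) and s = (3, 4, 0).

r·s = 2·3 + 3·4 + 0·0 = 6 + 12 + 0 = 18
|r| = √(2² + 3² + 0²) = √13 ≈ 3.606
|s| = √(3² + 4² + 0²) = √25 ≈ 5
cos θ = (r·s)/(|r||s|) = 18/(3.606·5) ≈ 0.9985
θ = arccos(0.9985) ≈ 3.18°

3.18°


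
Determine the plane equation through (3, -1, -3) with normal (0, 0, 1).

The plane through P with normal n = (a, b, c) satisfies n·(r - P) = 0,
i.e. ax + by + cz = a·x₀ + b·y₀ + c·z₀.
d = 0·3 + 0·(-1) + 1·(-3)
  = 0 + 0 - 3
  = -3
Equation: z = -3

z = -3


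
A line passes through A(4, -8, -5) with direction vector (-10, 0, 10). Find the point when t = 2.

P(t) = A + t·d
  = (4 + (-10)·2, -8 + 0·2, -5 + 10·2)
  = (4 - 20, -8 + 0, -5 + 20)
  = (-16, -8, 15)

(-16, -8, 15)


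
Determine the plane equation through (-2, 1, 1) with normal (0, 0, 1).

The plane through P with normal n = (a, b, c) satisfies n·(r - P) = 0,
i.e. ax + by + cz = a·x₀ + b·y₀ + c·z₀.
d = 0·(-2) + 0·1 + 1·1
  = 0 + 0 + 1
  = 1
Equation: z = 1

z = 1


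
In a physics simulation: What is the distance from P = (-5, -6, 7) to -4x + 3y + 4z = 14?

distance = |a·x₀ + b·y₀ + c·z₀ - d| / √(a² + b² + c²)
  = |(-4)·(-5) + 3·(-6) + 4·7 - 14| / √((-4)² + 3² + 4²)
  = |20 - 18 + 28 - 14| / √(16 + 9 + 16)
  = |16| / √41
  = 16 / 6.403
  ≈ 2.499

2.499


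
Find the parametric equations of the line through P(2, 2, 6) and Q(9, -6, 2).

Direction vector d = Q - P = (9 - 2, -6 - 2, 2 - 6) = (7, -8, -4)
Parametric form r = P + t·d:
x = 2 + 7t, y = 2 - 8t, z = 6 - 4t

x = 2 + 7t, y = 2 - 8t, z = 6 - 4t


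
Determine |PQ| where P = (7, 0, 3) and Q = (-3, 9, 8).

d = √[(x₂-x₁)² + (y₂-y₁)² + (z₂-z₁)²]
  = √[(-10)² + 9² + 5²]
  = √[100 + 81 + 25]
  = √206
  ≈ 14.35

14.35


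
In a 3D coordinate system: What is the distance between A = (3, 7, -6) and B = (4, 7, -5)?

d = √[(x₂-x₁)² + (y₂-y₁)² + (z₂-z₁)²]
  = √[1² + 0² + 1²]
  = √[1 + 0 + 1]
  = √2
  ≈ 1.414

1.414


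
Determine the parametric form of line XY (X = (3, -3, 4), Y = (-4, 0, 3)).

Direction vector d = Y - X = (-4 - 3, 0 + 3, 3 - 4) = (-7, 3, -1)
Parametric form r = X + t·d:
x = 3 - 7t, y = -3 + 3t, z = 4 - t

x = 3 - 7t, y = -3 + 3t, z = 4 - t


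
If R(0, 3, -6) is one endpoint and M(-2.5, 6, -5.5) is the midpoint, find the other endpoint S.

S = 2M - R
  = (2·(-2.5) - 0, 2·6 - 3, 2·(-5.5) - (-6))
  = (-5 + 0, 12 - 3, -11 + 6)
  = (-5, 9, -5)

(-5, 9, -5)


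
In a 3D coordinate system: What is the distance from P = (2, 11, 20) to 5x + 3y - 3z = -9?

distance = |a·x₀ + b·y₀ + c·z₀ - d| / √(a² + b² + c²)
  = |5·2 + 3·11 + (-3)·20 - (-9)| / √(5² + 3² + (-3)²)
  = |10 + 33 - 60 + 9| / √(25 + 9 + 9)
  = |-8| / √43
  = 8 / 6.557
  ≈ 1.22

1.22


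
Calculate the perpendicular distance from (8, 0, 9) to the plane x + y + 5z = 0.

distance = |a·x₀ + b·y₀ + c·z₀ - d| / √(a² + b² + c²)
  = |1·8 + 1·0 + 5·9 - 0| / √(1² + 1² + 5²)
  = |8 + 0 + 45 + 0| / √(1 + 1 + 25)
  = |53| / √27
  = 53 / 5.196
  ≈ 10.2

10.2


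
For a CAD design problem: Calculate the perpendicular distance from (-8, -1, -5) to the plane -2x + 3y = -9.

distance = |a·x₀ + b·y₀ + c·z₀ - d| / √(a² + b² + c²)
  = |(-2)·(-8) + 3·(-1) + 0·(-5) - (-9)| / √((-2)² + 3² + 0²)
  = |16 - 3 + 0 + 9| / √(4 + 9 + 0)
  = |22| / √13
  = 22 / 3.606
  ≈ 6.102

6.102


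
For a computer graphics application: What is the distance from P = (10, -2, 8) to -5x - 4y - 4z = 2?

distance = |a·x₀ + b·y₀ + c·z₀ - d| / √(a² + b² + c²)
  = |(-5)·10 + (-4)·(-2) + (-4)·8 - 2| / √((-5)² + (-4)² + (-4)²)
  = |-50 + 8 - 32 - 2| / √(25 + 16 + 16)
  = |-76| / √57
  = 76 / 7.55
  ≈ 10.07

10.07


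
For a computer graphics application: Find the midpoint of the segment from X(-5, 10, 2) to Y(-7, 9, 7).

M = ((x₁+x₂)/2, (y₁+y₂)/2, (z₁+z₂)/2)
  = ((-5 - 7)/2, (10 + 9)/2, (2 + 7)/2)
  = (-12/2, 19/2, 9/2)
  = (-6, 9.5, 4.5)

(-6, 9.5, 4.5)


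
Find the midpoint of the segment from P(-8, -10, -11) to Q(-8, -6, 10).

M = ((x₁+x₂)/2, (y₁+y₂)/2, (z₁+z₂)/2)
  = ((-8 - 8)/2, (-10 - 6)/2, (-11 + 10)/2)
  = (-16/2, -16/2, -1/2)
  = (-8, -8, -0.5)

(-8, -8, -0.5)


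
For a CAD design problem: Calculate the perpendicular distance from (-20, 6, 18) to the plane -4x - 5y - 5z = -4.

distance = |a·x₀ + b·y₀ + c·z₀ - d| / √(a² + b² + c²)
  = |(-4)·(-20) + (-5)·6 + (-5)·18 - (-4)| / √((-4)² + (-5)² + (-5)²)
  = |80 - 30 - 90 + 4| / √(16 + 25 + 25)
  = |-36| / √66
  = 36 / 8.124
  ≈ 4.431

4.431


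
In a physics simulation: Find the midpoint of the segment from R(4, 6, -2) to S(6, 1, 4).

M = ((x₁+x₂)/2, (y₁+y₂)/2, (z₁+z₂)/2)
  = ((4 + 6)/2, (6 + 1)/2, (-2 + 4)/2)
  = (10/2, 7/2, 2/2)
  = (5, 3.5, 1)

(5, 3.5, 1)


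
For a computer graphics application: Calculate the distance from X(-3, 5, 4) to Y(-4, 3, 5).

d = √[(x₂-x₁)² + (y₂-y₁)² + (z₂-z₁)²]
  = √[(-1)² + (-2)² + 1²]
  = √[1 + 4 + 1]
  = √6
  ≈ 2.449

2.449


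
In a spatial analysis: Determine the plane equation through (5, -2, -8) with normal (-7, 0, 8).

The plane through P with normal n = (a, b, c) satisfies n·(r - P) = 0,
i.e. ax + by + cz = a·x₀ + b·y₀ + c·z₀.
d = (-7)·5 + 0·(-2) + 8·(-8)
  = -35 + 0 - 64
  = -99
Equation: -7x + 8z = -99

-7x + 8z = -99


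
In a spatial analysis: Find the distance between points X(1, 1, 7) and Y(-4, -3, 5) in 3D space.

d = √[(x₂-x₁)² + (y₂-y₁)² + (z₂-z₁)²]
  = √[(-5)² + (-4)² + (-2)²]
  = √[25 + 16 + 4]
  = √45
  ≈ 6.708

6.708


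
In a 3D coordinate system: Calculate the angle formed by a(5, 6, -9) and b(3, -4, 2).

a·b = 5·3 + 6·(-4) + (-9)·2 = 15 - 24 - 18 = -27
|a| = √(5² + 6² + (-9)²) = √142 ≈ 11.92
|b| = √(3² + (-4)² + 2²) = √29 ≈ 5.385
cos θ = (a·b)/(|a||b|) = -27/(11.92·5.385) ≈ -0.4207
θ = arccos(-0.4207) ≈ 114.9°

114.9°


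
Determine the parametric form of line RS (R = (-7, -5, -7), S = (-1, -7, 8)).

Direction vector d = S - R = (-1 + 7, -7 + 5, 8 + 7) = (6, -2, 15)
Parametric form r = R + t·d:
x = -7 + 6t, y = -5 - 2t, z = -7 + 15t

x = -7 + 6t, y = -5 - 2t, z = -7 + 15t


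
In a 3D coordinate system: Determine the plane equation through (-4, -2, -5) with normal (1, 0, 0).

The plane through P with normal n = (a, b, c) satisfies n·(r - P) = 0,
i.e. ax + by + cz = a·x₀ + b·y₀ + c·z₀.
d = 1·(-4) + 0·(-2) + 0·(-5)
  = -4 + 0 + 0
  = -4
Equation: x = -4

x = -4


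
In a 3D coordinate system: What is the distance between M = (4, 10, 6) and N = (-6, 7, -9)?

d = √[(x₂-x₁)² + (y₂-y₁)² + (z₂-z₁)²]
  = √[(-10)² + (-3)² + (-15)²]
  = √[100 + 9 + 225]
  = √334
  ≈ 18.28

18.28


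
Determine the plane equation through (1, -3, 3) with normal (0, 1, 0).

The plane through P with normal n = (a, b, c) satisfies n·(r - P) = 0,
i.e. ax + by + cz = a·x₀ + b·y₀ + c·z₀.
d = 0·1 + 1·(-3) + 0·3
  = 0 - 3 + 0
  = -3
Equation: y = -3

y = -3


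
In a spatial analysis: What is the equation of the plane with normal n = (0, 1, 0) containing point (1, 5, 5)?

The plane through P with normal n = (a, b, c) satisfies n·(r - P) = 0,
i.e. ax + by + cz = a·x₀ + b·y₀ + c·z₀.
d = 0·1 + 1·5 + 0·5
  = 0 + 5 + 0
  = 5
Equation: y = 5

y = 5


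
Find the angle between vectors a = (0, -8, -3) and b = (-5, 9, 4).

a·b = 0·(-5) + (-8)·9 + (-3)·4 = 0 - 72 - 12 = -84
|a| = √(0² + (-8)² + (-3)²) = √73 ≈ 8.544
|b| = √((-5)² + 9² + 4²) = √122 ≈ 11.05
cos θ = (a·b)/(|a||b|) = -84/(8.544·11.05) ≈ -0.8901
θ = arccos(-0.8901) ≈ 152.9°

152.9°


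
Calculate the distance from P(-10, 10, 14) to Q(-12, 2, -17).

d = √[(x₂-x₁)² + (y₂-y₁)² + (z₂-z₁)²]
  = √[(-2)² + (-8)² + (-31)²]
  = √[4 + 64 + 961]
  = √1029
  ≈ 32.08

32.08


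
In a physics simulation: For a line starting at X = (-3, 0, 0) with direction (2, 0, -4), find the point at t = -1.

P(t) = X + t·d
  = (-3 + 2·(-1), 0 + 0·(-1), 0 + (-4)·(-1))
  = (-3 - 2, 0 + 0, 0 + 4)
  = (-5, 0, 4)

(-5, 0, 4)


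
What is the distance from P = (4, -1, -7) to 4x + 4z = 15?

distance = |a·x₀ + b·y₀ + c·z₀ - d| / √(a² + b² + c²)
  = |4·4 + 0·(-1) + 4·(-7) - 15| / √(4² + 0² + 4²)
  = |16 + 0 - 28 - 15| / √(16 + 0 + 16)
  = |-27| / √32
  = 27 / 5.657
  ≈ 4.773

4.773


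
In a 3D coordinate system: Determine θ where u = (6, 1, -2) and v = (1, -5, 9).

u·v = 6·1 + 1·(-5) + (-2)·9 = 6 - 5 - 18 = -17
|u| = √(6² + 1² + (-2)²) = √41 ≈ 6.403
|v| = √(1² + (-5)² + 9²) = √107 ≈ 10.34
cos θ = (u·v)/(|u||v|) = -17/(6.403·10.34) ≈ -0.2567
θ = arccos(-0.2567) ≈ 104.9°

104.9°


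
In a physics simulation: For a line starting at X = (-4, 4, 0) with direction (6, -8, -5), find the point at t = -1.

P(t) = X + t·d
  = (-4 + 6·(-1), 4 + (-8)·(-1), 0 + (-5)·(-1))
  = (-4 - 6, 4 + 8, 0 + 5)
  = (-10, 12, 5)

(-10, 12, 5)


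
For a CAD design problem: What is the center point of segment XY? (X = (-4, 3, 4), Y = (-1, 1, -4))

M = ((x₁+x₂)/2, (y₁+y₂)/2, (z₁+z₂)/2)
  = ((-4 - 1)/2, (3 + 1)/2, (4 - 4)/2)
  = (-5/2, 4/2, 0/2)
  = (-2.5, 2, 0)

(-2.5, 2, 0)


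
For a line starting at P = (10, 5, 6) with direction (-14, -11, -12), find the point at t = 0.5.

P(t) = P + t·d
  = (10 + (-14)·0.5, 5 + (-11)·0.5, 6 + (-12)·0.5)
  = (10 - 7, 5 - 5.5, 6 - 6)
  = (3, -0.5, 0)

(3, -0.5, 0)


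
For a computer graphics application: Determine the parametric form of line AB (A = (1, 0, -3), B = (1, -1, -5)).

Direction vector d = B - A = (1 - 1, -1 + 0, -5 + 3) = (0, -1, -2)
Parametric form r = A + t·d:
x = 1, y = 0 - t, z = -3 - 2t

x = 1, y = 0 - t, z = -3 - 2t


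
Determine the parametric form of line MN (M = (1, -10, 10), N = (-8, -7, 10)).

Direction vector d = N - M = (-8 - 1, -7 + 10, 10 - 10) = (-9, 3, 0)
Parametric form r = M + t·d:
x = 1 - 9t, y = -10 + 3t, z = 10

x = 1 - 9t, y = -10 + 3t, z = 10


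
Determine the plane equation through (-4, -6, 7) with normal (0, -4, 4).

The plane through P with normal n = (a, b, c) satisfies n·(r - P) = 0,
i.e. ax + by + cz = a·x₀ + b·y₀ + c·z₀.
d = 0·(-4) + (-4)·(-6) + 4·7
  = 0 + 24 + 28
  = 52
Equation: -4y + 4z = 52

-4y + 4z = 52


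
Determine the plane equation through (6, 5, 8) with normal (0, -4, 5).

The plane through P with normal n = (a, b, c) satisfies n·(r - P) = 0,
i.e. ax + by + cz = a·x₀ + b·y₀ + c·z₀.
d = 0·6 + (-4)·5 + 5·8
  = 0 - 20 + 40
  = 20
Equation: -4y + 5z = 20

-4y + 5z = 20


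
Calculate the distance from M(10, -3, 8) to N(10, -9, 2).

d = √[(x₂-x₁)² + (y₂-y₁)² + (z₂-z₁)²]
  = √[0² + (-6)² + (-6)²]
  = √[0 + 36 + 36]
  = √72
  ≈ 8.485

8.485


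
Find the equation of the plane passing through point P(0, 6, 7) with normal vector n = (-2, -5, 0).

The plane through P with normal n = (a, b, c) satisfies n·(r - P) = 0,
i.e. ax + by + cz = a·x₀ + b·y₀ + c·z₀.
d = (-2)·0 + (-5)·6 + 0·7
  = 0 - 30 + 0
  = -30
Equation: -2x - 5y = -30

-2x - 5y = -30


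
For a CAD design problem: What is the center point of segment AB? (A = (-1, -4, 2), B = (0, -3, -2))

M = ((x₁+x₂)/2, (y₁+y₂)/2, (z₁+z₂)/2)
  = ((-1 + 0)/2, (-4 - 3)/2, (2 - 2)/2)
  = (-1/2, -7/2, 0/2)
  = (-0.5, -3.5, 0)

(-0.5, -3.5, 0)


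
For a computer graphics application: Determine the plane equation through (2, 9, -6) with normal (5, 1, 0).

The plane through P with normal n = (a, b, c) satisfies n·(r - P) = 0,
i.e. ax + by + cz = a·x₀ + b·y₀ + c·z₀.
d = 5·2 + 1·9 + 0·(-6)
  = 10 + 9 + 0
  = 19
Equation: 5x + y = 19

5x + y = 19


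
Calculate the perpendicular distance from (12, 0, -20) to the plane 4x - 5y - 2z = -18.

distance = |a·x₀ + b·y₀ + c·z₀ - d| / √(a² + b² + c²)
  = |4·12 + (-5)·0 + (-2)·(-20) - (-18)| / √(4² + (-5)² + (-2)²)
  = |48 + 0 + 40 + 18| / √(16 + 25 + 4)
  = |106| / √45
  = 106 / 6.708
  ≈ 15.8

15.8


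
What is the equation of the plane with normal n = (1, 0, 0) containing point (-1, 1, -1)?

The plane through P with normal n = (a, b, c) satisfies n·(r - P) = 0,
i.e. ax + by + cz = a·x₀ + b·y₀ + c·z₀.
d = 1·(-1) + 0·1 + 0·(-1)
  = -1 + 0 + 0
  = -1
Equation: x = -1

x = -1


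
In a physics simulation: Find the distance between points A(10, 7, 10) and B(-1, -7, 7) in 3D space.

d = √[(x₂-x₁)² + (y₂-y₁)² + (z₂-z₁)²]
  = √[(-11)² + (-14)² + (-3)²]
  = √[121 + 196 + 9]
  = √326
  ≈ 18.06

18.06


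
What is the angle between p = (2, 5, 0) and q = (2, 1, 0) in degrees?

p·q = 2·2 + 5·1 + 0·0 = 4 + 5 + 0 = 9
|p| = √(2² + 5² + 0²) = √29 ≈ 5.385
|q| = √(2² + 1² + 0²) = √5 ≈ 2.236
cos θ = (p·q)/(|p||q|) = 9/(5.385·2.236) ≈ 0.7474
θ = arccos(0.7474) ≈ 41.63°

41.63°


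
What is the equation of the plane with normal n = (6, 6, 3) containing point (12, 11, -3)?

The plane through P with normal n = (a, b, c) satisfies n·(r - P) = 0,
i.e. ax + by + cz = a·x₀ + b·y₀ + c·z₀.
d = 6·12 + 6·11 + 3·(-3)
  = 72 + 66 - 9
  = 129
Equation: 6x + 6y + 3z = 129

6x + 6y + 3z = 129


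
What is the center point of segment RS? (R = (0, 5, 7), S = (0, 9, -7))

M = ((x₁+x₂)/2, (y₁+y₂)/2, (z₁+z₂)/2)
  = ((0 + 0)/2, (5 + 9)/2, (7 - 7)/2)
  = (0/2, 14/2, 0/2)
  = (0, 7, 0)

(0, 7, 0)


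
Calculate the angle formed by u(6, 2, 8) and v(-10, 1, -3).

u·v = 6·(-10) + 2·1 + 8·(-3) = -60 + 2 - 24 = -82
|u| = √(6² + 2² + 8²) = √104 ≈ 10.2
|v| = √((-10)² + 1² + (-3)²) = √110 ≈ 10.49
cos θ = (u·v)/(|u||v|) = -82/(10.2·10.49) ≈ -0.7667
θ = arccos(-0.7667) ≈ 140.1°

140.1°
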